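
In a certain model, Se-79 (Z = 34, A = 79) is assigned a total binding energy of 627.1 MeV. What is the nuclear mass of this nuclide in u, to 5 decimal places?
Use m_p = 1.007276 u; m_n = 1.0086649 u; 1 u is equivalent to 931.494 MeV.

Mass defect = 627.1 MeV / (931.494 MeV/u) = 0.6732196 u
Constituent mass = 34(1.007276) + 45(1.0086649) = 79.6373045 u
Nuclear mass = 79.6373045 − 0.6732196 = 78.9640849 u ≈ 78.96408 u (to 5 decimal places)

78.96408 u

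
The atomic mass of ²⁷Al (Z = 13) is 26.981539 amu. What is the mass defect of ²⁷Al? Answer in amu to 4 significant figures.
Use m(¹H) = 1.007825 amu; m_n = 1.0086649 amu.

Σm = 13·m(¹H) + 14·m_n = 13.101725 + 14.1213086 = 27.2230336 amu
Δm = 27.2230336 − 26.981539 = 0.2414946 amu

0.2415 amu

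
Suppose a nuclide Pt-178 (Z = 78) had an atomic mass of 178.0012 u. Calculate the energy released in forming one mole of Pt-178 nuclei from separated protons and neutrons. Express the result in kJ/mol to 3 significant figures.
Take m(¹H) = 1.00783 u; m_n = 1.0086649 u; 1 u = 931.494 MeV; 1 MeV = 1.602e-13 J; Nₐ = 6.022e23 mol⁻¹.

With 78 protons and 100 neutrons (A = 178):
Total constituent mass: 78 × 1.00783 + 100 × 1.0086649 = 179.4772300 u
Mass defect Δm = 179.4772300 − 178.0012 = 1.4760300 u
Converting to energy: 1.4760300 u × 931.494 MeV/u = 1374.91 MeV
Per nucleus in joules: 1374.91 MeV × 1.602e-13 J/MeV = 2.2026e-10 J
Per mole: 2.2026e-10 J × 6.022e23 mol⁻¹ = 1.3264e+14 J/mol

1.33e+11 kJ/mol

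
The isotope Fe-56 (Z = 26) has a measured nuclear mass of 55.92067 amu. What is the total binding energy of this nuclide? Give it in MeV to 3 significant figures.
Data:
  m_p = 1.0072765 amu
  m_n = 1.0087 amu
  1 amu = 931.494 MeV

493 MeV

With 26 protons and 30 neutrons (A = 56):
Total constituent mass: 26 × 1.0072765 + 30 × 1.0087 = 56.4501890 amu
Δm = 56.4501890 − 55.92067 = 0.5295190 amu
Binding energy = Δm·c² = 0.5295190 × 931.494 MeV/amu = 493.244 MeV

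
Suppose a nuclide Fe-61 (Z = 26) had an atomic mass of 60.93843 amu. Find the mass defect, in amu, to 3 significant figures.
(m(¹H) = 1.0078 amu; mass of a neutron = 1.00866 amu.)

Mass of separated nucleons = 26(1.0078) + 35(1.00866) = 26.2028 + 35.30310 = 61.50590 amu
Δm = 61.50590 − 60.93843 = 0.56747 amu

0.567 amu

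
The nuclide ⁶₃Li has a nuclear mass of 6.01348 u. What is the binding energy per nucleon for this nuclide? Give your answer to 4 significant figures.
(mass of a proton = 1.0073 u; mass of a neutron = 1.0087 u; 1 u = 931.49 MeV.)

5.359 MeV/nucleon

Mass of separated nucleons = 3(1.0073) + 3(1.0087) = 3.0219 + 3.0261 = 6.0480 u
Mass defect Δm = 6.0480 − 6.01348 = 0.03452 u
Binding energy = Δm·c² = 0.03452 × 931.49 MeV/u = 32.1550 MeV
BE/A = 32.1550 MeV / 6 = 5.359 MeV/nucleon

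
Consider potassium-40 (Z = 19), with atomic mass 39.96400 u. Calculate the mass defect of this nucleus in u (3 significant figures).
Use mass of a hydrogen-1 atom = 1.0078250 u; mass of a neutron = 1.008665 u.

Σm = 19·m(¹H) + 21·m_n = 19.1486750 + 21.181965 = 40.3306400 u
Mass defect Δm = 40.3306400 − 39.96400 = 0.3666400 u

0.367 u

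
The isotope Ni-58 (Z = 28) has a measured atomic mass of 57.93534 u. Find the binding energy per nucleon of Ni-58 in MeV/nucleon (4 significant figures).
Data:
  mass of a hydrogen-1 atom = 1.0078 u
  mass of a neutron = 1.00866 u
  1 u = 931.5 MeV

Σm = 28·m(¹H) + 30·m_n = 28.2184 + 30.25980 = 58.47820 u
The mass defect is 58.47820 − 57.93534 = 0.54286 u.
E_B = 0.54286 × 931.5 = 505.674 MeV
Dividing by A = 58 gives 8.719 MeV per nucleon.

8.719 MeV/nucleon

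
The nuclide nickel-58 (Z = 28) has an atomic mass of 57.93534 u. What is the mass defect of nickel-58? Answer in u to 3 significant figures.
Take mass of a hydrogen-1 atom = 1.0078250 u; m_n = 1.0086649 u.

The nucleus contains 28 protons and 58 − 28 = 30 neutrons.
Σm = 28·m(¹H) + 30·m_n = 28.2191000 + 30.2599470 = 58.4790470 u
Δm = 58.4790470 − 57.93534 = 0.5437070 u

0.544 u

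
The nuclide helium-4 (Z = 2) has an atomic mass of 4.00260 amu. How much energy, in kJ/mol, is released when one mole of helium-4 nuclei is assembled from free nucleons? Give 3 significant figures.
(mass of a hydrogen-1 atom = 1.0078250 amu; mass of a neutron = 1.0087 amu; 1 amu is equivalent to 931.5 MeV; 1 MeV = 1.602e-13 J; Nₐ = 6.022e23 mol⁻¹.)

Total constituent mass: 2 × 1.0078250 + 2 × 1.0087 = 4.0330500 amu
Mass defect Δm = 4.0330500 − 4.00260 = 0.0304500 amu
E_B = 0.0304500 × 931.5 = 28.3642 MeV
Per nucleus in joules: 28.3642 MeV × 1.602e-13 J/MeV = 4.5439e-12 J
Per mole: 4.5439e-12 J × 6.022e23 mol⁻¹ = 2.7363e+12 J/mol

2.74e+09 kJ/mol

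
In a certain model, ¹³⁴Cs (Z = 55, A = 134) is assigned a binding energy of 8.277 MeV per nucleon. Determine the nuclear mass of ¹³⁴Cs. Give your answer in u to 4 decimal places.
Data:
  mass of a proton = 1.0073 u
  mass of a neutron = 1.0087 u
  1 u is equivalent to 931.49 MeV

Total binding energy = 134 × 8.277 = 1109.118 MeV
Mass defect = 1109.118 MeV / (931.49 MeV/u) = 1.190692 u
Constituent mass = 55(1.0073) + 79(1.0087) = 135.0888 u
Nuclear mass = 135.0888 − 1.190692 = 133.898108 u ≈ 133.8981 u (to 4 decimal places)

133.8981 u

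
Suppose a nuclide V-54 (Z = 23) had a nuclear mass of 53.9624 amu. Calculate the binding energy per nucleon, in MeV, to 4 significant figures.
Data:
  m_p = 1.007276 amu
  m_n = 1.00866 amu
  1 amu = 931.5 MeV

Mass of separated nucleons = 23(1.007276) + 31(1.00866) = 23.167348 + 31.26846 = 54.435808 amu
Δm = 54.435808 − 53.9624 = 0.473408 amu
Binding energy = Δm·c² = 0.473408 × 931.5 MeV/amu = 440.980 MeV
BE/A = 440.980 MeV / 54 = 8.166 MeV/nucleon

8.166 MeV/nucleon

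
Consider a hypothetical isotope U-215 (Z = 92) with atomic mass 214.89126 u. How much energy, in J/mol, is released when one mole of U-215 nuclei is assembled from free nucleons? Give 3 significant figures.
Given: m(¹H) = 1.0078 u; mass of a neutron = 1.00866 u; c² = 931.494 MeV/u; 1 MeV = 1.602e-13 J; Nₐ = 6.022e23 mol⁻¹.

Σm = 92·m(¹H) + 123·m_n = 92.7176 + 124.06518 = 216.78278 u
The mass defect is 216.78278 − 214.89126 = 1.89152 u.
E_B = 1.89152 × 931.494 = 1761.94 MeV
Per nucleus in joules: 1761.94 MeV × 1.602e-13 J/MeV = 2.8226e-10 J
Per mole: 2.8226e-10 J × 6.022e23 mol⁻¹ = 1.6998e+14 J/mol

1.70e+14 J/mol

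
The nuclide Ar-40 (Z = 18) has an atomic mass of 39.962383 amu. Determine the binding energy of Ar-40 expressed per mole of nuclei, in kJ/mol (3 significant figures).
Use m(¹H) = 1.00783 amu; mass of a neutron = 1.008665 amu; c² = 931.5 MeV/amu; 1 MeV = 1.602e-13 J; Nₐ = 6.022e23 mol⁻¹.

3.32e+10 kJ/mol

Z = 18, so N = A − Z = 40 − 18 = 22.
Total constituent mass: 18 × 1.00783 + 22 × 1.008665 = 40.331570 amu
The mass defect is 40.331570 − 39.962383 = 0.369187 amu.
Converting to energy: 0.369187 amu × 931.5 MeV/amu = 343.898 MeV
Per nucleus in joules: 343.898 MeV × 1.602e-13 J/MeV = 5.5092e-11 J
Per mole: 5.5092e-11 J × 6.022e23 mol⁻¹ = 3.3176e+13 J/mol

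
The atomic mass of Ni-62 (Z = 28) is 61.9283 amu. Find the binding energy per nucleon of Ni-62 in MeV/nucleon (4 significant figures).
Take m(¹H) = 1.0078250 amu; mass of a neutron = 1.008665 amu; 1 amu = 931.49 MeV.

8.795 MeV/nucleon

Σm = 28·m(¹H) + 34·m_n = 28.2191000 + 34.294610 = 62.5137100 amu
Mass defect Δm = 62.5137100 − 61.9283 = 0.5854100 amu
Converting to energy: 0.5854100 amu × 931.49 MeV/amu = 545.304 MeV
BE/A = 545.304 MeV / 62 = 8.795 MeV/nucleon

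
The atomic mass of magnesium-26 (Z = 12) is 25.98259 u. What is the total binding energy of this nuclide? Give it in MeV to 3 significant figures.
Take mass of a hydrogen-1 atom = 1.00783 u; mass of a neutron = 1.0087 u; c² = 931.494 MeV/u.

Total constituent mass: 12 × 1.00783 + 14 × 1.0087 = 26.21576 u
Δm = 26.21576 − 25.98259 = 0.23317 u
E_B = 0.23317 × 931.494 = 217.196 MeV

217 MeV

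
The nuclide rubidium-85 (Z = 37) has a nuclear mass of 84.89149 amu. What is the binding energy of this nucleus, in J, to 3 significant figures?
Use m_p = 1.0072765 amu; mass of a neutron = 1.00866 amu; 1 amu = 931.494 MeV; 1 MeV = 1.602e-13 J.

Z = 37, so N = A − Z = 85 − 37 = 48.
Total constituent mass: 37 × 1.0072765 + 48 × 1.00866 = 85.6849105 amu
Mass defect Δm = 85.6849105 − 84.89149 = 0.7934205 amu
Binding energy = Δm·c² = 0.7934205 × 931.494 MeV/amu = 739.066 MeV
In joules: 739.066 MeV × 1.602e-13 J/MeV = 1.1840e-10 J

1.18e-10 J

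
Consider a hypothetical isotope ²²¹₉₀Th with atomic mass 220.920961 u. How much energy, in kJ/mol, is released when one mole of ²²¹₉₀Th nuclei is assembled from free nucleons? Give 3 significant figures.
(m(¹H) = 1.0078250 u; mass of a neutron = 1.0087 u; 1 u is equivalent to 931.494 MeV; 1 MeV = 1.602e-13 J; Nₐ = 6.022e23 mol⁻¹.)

1.73e+11 kJ/mol

Z = 90, so N = A − Z = 221 − 90 = 131.
Total constituent mass: 90 × 1.0078250 + 131 × 1.0087 = 222.8439500 u
The mass defect is 222.8439500 − 220.920961 = 1.9229890 u.
Binding energy = Δm·c² = 1.9229890 × 931.494 MeV/u = 1791.25 MeV
Per nucleus in joules: 1791.25 MeV × 1.602e-13 J/MeV = 2.8696e-10 J
Per mole: 2.8696e-10 J × 6.022e23 mol⁻¹ = 1.7281e+14 J/mol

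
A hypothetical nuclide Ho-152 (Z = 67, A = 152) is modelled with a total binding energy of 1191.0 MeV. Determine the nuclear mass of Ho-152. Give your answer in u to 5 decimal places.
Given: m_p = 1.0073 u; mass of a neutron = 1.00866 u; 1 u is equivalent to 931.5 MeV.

151.94662 u

Mass defect = 1191.0 MeV / (931.5 MeV/u) = 1.2785829 u
Constituent mass = 67(1.0073) + 85(1.00866) = 153.22520 u
Nuclear mass = 153.22520 − 1.2785829 = 151.9466171 u ≈ 151.94662 u (to 5 decimal places)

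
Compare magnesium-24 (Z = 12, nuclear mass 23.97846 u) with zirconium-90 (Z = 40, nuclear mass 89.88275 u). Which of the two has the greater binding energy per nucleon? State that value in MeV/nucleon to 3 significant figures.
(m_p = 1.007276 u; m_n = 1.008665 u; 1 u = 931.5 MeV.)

magnesium-24: Σm = 12(1.007276) + 12(1.008665) = 24.191292 u; Δm = 0.212832 u; E_B = 198.253 MeV; E_B/A = 8.261 MeV
zirconium-90: Σm = 40(1.007276) + 50(1.008665) = 90.724290 u; Δm = 0.841540 u; E_B = 783.89 MeV; E_B/A = 8.710 MeV
zirconium-90 has the higher binding energy per nucleon, so it is the more tightly bound nucleus.

zirconium-90; 8.71 MeV/nucleon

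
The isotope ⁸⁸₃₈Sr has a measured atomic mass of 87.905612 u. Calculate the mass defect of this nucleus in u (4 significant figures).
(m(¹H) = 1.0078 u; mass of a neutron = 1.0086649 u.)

Z = 38, so N = A − Z = 88 − 38 = 50.
Mass of separated nucleons = 38(1.0078) + 50(1.0086649) = 38.2964 + 50.4332450 = 88.7296450 u
Δm = 88.7296450 − 87.905612 = 0.8240330 u

0.8240 u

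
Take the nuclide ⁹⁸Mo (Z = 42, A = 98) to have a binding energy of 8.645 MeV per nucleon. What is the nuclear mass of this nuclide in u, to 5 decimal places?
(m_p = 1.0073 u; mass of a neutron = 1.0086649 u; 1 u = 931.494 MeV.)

Total binding energy = 98 × 8.645 = 847.210 MeV
Mass defect = 847.210 MeV / (931.494 MeV/u) = 0.9095174 u
Constituent mass = 42(1.0073) + 56(1.0086649) = 98.7918344 u
Nuclear mass = 98.7918344 − 0.9095174 = 97.8823170 u ≈ 97.88232 u (to 5 decimal places)

97.88232 u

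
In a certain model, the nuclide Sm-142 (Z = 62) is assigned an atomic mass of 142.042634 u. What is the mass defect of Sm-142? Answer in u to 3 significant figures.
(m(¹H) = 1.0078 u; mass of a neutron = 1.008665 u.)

1.13 u

Σm = 62·m(¹H) + 80·m_n = 62.4836 + 80.693200 = 143.176800 u
The mass defect is 143.176800 − 142.042634 = 1.134166 u.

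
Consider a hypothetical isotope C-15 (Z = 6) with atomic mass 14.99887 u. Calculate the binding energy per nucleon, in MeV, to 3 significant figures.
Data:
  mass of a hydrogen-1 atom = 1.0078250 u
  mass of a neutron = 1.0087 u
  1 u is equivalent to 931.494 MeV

7.85 MeV/nucleon

Z = 6, so N = A − Z = 15 − 6 = 9.
Total constituent mass: 6 × 1.0078250 + 9 × 1.0087 = 15.1252500 u
The mass defect is 15.1252500 − 14.99887 = 0.1263800 u.
E_B = 0.1263800 × 931.494 = 117.722 MeV
Dividing by A = 15 gives 7.848 MeV per nucleon.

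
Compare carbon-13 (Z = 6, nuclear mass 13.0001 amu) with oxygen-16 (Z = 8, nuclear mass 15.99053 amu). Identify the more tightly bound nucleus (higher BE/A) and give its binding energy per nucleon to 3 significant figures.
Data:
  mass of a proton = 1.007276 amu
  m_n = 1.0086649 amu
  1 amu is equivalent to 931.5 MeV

oxygen-16; 7.98 MeV/nucleon

carbon-13: Σm = 6(1.007276) + 7(1.0086649) = 13.1043103 amu; Δm = 0.1042103 amu; E_B = 97.072 MeV; E_B/A = 7.467 MeV
oxygen-16: Σm = 8(1.007276) + 8(1.0086649) = 16.1275272 amu; Δm = 0.1369972 amu; E_B = 127.61 MeV; E_B/A = 7.976 MeV
oxygen-16 has the higher binding energy per nucleon, so it is the more tightly bound nucleus.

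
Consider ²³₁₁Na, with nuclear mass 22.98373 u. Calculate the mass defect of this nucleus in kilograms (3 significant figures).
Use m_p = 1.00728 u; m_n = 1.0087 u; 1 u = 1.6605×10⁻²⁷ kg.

With 11 protons and 12 neutrons (A = 23):
Σm = 11·m_p + 12·m_n = 11.08008 + 12.1044 = 23.18448 u
Δm = 23.18448 − 22.98373 = 0.20075 u
In SI units: 0.20075 u × 1.6605×10⁻²⁷ kg/u = 3.3335e-28 kg

3.33e-28 kg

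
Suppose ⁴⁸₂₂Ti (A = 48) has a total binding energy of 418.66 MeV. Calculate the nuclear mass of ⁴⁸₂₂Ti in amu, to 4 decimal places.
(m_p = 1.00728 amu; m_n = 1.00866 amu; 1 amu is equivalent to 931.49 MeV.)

47.9359 amu

Mass defect = 418.66 MeV / (931.49 MeV/amu) = 0.449452 amu
Constituent mass = 22(1.00728) + 26(1.00866) = 48.38532 amu
Nuclear mass = 48.38532 − 0.449452 = 47.935868 amu ≈ 47.9359 amu (to 4 decimal places)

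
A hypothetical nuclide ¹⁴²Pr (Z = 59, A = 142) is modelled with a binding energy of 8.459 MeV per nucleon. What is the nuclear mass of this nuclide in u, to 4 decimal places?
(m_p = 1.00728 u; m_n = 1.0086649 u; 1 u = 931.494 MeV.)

141.8592 u

Total binding energy = 142 × 8.459 = 1201.178 MeV
Mass defect = 1201.178 MeV / (931.494 MeV/u) = 1.289518 u
Constituent mass = 59(1.00728) + 83(1.0086649) = 143.1487067 u
Nuclear mass = 143.1487067 − 1.289518 = 141.8591887 u ≈ 141.8592 u (to 4 decimal places)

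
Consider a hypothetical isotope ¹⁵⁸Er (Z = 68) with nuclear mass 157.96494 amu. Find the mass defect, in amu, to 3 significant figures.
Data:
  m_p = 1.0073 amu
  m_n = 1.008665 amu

Σm = 68·m_p + 90·m_n = 68.4964 + 90.779850 = 159.276250 amu
The mass defect is 159.276250 − 157.96494 = 1.311310 amu.

1.31 amu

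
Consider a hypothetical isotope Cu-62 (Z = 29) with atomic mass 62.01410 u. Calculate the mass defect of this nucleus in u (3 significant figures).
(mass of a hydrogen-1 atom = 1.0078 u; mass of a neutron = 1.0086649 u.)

Z = 29, so N = A − Z = 62 − 29 = 33.
Σm = 29·m(¹H) + 33·m_n = 29.2262 + 33.2859417 = 62.5121417 u
The mass defect is 62.5121417 − 62.01410 = 0.4980417 u.

0.498 u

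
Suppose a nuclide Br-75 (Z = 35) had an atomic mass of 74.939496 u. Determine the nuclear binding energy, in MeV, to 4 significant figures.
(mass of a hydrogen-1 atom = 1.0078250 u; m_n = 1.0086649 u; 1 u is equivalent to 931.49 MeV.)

Total constituent mass: 35 × 1.0078250 + 40 × 1.0086649 = 75.6204710 u
Mass defect Δm = 75.6204710 − 74.939496 = 0.6809750 u
Converting to energy: 0.6809750 u × 931.49 MeV/u = 634.321 MeV

634.3 MeV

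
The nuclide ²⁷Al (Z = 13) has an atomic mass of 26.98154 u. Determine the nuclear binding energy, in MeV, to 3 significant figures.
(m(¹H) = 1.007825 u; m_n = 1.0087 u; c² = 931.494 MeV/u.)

Mass of separated nucleons = 13(1.007825) + 14(1.0087) = 13.101725 + 14.1218 = 27.223525 u
The mass defect is 27.223525 − 26.98154 = 0.241985 u.
E_B = 0.241985 × 931.494 = 225.408 MeV

225 MeV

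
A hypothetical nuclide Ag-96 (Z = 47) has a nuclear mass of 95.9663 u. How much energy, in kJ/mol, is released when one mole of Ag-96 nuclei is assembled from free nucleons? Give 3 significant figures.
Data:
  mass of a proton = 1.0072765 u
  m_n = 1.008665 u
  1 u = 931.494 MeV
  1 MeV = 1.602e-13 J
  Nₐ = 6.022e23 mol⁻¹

The nucleus contains 47 protons and 96 − 47 = 49 neutrons.
Σm = 47·m_p + 49·m_n = 47.3419955 + 49.424585 = 96.7665805 u
Mass defect Δm = 96.7665805 − 95.9663 = 0.8002805 u
Binding energy = Δm·c² = 0.8002805 × 931.494 MeV/u = 745.456 MeV
Per nucleus in joules: 745.456 MeV × 1.602e-13 J/MeV = 1.1942e-10 J
Per mole: 1.1942e-10 J × 6.022e23 mol⁻¹ = 7.1915e+13 J/mol

7.19e+10 kJ/mol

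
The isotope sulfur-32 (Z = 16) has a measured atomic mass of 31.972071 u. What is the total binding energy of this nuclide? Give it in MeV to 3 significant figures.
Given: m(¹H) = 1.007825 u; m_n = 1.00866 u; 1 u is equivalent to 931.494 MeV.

272 MeV

Mass of separated nucleons = 16(1.007825) + 16(1.00866) = 16.125200 + 16.13856 = 32.263760 u
Mass defect Δm = 32.263760 − 31.972071 = 0.291689 u
Converting to energy: 0.291689 u × 931.494 MeV/u = 271.707 MeV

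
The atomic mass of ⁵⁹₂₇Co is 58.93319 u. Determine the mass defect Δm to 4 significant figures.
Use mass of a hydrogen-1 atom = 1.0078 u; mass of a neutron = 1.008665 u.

The nucleus contains 27 protons and 59 − 27 = 32 neutrons.
Total constituent mass: 27 × 1.0078 + 32 × 1.008665 = 59.487880 u
Mass defect Δm = 59.487880 − 58.93319 = 0.554690 u

0.5547 u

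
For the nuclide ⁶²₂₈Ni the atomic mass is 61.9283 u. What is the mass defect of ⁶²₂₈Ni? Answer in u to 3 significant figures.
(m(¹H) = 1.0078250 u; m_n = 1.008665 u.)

Σm = 28·m(¹H) + 34·m_n = 28.2191000 + 34.294610 = 62.5137100 u
Mass defect Δm = 62.5137100 − 61.9283 = 0.5854100 u

0.585 u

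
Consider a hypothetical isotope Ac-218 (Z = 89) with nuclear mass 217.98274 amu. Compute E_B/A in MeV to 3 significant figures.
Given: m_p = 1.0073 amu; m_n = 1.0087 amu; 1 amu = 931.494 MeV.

7.65 MeV/nucleon

The nucleus contains 89 protons and 218 − 89 = 129 neutrons.
Mass of separated nucleons = 89(1.0073) + 129(1.0087) = 89.6497 + 130.1223 = 219.7720 amu
Mass defect Δm = 219.7720 − 217.98274 = 1.78926 amu
Binding energy = Δm·c² = 1.78926 × 931.494 MeV/amu = 1666.68 MeV
Dividing by A = 218 gives 7.645 MeV per nucleon.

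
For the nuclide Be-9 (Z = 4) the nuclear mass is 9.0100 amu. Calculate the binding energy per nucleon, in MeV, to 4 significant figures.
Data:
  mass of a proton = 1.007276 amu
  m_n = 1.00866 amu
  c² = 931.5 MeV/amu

Mass of separated nucleons = 4(1.007276) + 5(1.00866) = 4.029104 + 5.04330 = 9.072404 amu
Mass defect Δm = 9.072404 − 9.0100 = 0.062404 amu
Converting to energy: 0.062404 amu × 931.5 MeV/amu = 58.1293 MeV
Dividing by A = 9 gives 6.459 MeV per nucleon.

6.459 MeV/nucleon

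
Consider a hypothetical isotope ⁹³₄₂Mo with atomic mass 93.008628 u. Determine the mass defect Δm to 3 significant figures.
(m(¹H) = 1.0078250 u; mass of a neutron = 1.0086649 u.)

With 42 protons and 51 neutrons (A = 93):
Mass of separated nucleons = 42(1.0078250) + 51(1.0086649) = 42.3286500 + 51.4419099 = 93.7705599 u
Mass defect Δm = 93.7705599 − 93.008628 = 0.7619319 u

0.762 u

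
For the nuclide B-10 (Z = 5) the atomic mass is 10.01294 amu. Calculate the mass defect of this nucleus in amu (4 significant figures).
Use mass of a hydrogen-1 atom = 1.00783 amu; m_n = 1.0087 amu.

0.06971 amu

Σm = 5·m(¹H) + 5·m_n = 5.03915 + 5.0435 = 10.08265 amu
Mass defect Δm = 10.08265 − 10.01294 = 0.06971 amu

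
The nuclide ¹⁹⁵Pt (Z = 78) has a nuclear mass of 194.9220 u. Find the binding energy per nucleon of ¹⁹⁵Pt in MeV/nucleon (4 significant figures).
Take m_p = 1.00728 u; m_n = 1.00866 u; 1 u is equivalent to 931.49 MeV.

Σm = 78·m_p + 117·m_n = 78.56784 + 118.01322 = 196.58106 u
Mass defect Δm = 196.58106 − 194.9220 = 1.65906 u
Binding energy = Δm·c² = 1.65906 × 931.49 MeV/u = 1545.40 MeV
Per nucleon: 1545.40 / 195 = 7.925 MeV

7.925 MeV/nucleon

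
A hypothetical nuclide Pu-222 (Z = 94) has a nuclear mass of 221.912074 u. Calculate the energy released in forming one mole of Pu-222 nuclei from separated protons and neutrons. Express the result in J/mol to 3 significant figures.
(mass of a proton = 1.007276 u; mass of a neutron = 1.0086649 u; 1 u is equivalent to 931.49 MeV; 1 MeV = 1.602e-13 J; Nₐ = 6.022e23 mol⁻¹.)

1.69e+14 J/mol

With 94 protons and 128 neutrons (A = 222):
Σm = 94·m_p + 128·m_n = 94.683944 + 129.1091072 = 223.7930512 u
The mass defect is 223.7930512 − 221.912074 = 1.8809772 u.
Binding energy = Δm·c² = 1.8809772 × 931.49 MeV/u = 1752.11 MeV
Per nucleus in joules: 1752.11 MeV × 1.602e-13 J/MeV = 2.8069e-10 J
Per mole: 2.8069e-10 J × 6.022e23 mol⁻¹ = 1.6903e+14 J/mol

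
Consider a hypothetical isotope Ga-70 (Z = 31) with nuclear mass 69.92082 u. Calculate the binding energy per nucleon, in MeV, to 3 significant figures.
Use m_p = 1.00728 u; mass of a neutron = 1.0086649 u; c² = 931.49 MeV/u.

8.55 MeV/nucleon

The nucleus contains 31 protons and 70 − 31 = 39 neutrons.
Mass of separated nucleons = 31(1.00728) + 39(1.0086649) = 31.22568 + 39.3379311 = 70.5636111 u
Mass defect Δm = 70.5636111 − 69.92082 = 0.6427911 u
Binding energy = Δm·c² = 0.6427911 × 931.49 MeV/u = 598.753 MeV
Per nucleon: 598.753 / 70 = 8.554 MeV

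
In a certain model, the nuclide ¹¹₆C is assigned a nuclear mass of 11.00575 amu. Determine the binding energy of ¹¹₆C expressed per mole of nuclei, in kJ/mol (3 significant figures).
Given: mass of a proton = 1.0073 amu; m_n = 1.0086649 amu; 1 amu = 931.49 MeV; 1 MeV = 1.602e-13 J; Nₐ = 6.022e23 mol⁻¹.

7.31e+09 kJ/mol

Z = 6, so N = A − Z = 11 − 6 = 5.
Σm = 6·m_p + 5·m_n = 6.0438 + 5.0433245 = 11.0871245 amu
Mass defect Δm = 11.0871245 − 11.00575 = 0.0813745 amu
Converting to energy: 0.0813745 amu × 931.49 MeV/amu = 75.7995 MeV
Per nucleus in joules: 75.7995 MeV × 1.602e-13 J/MeV = 1.2143e-11 J
Per mole: 1.2143e-11 J × 6.022e23 mol⁻¹ = 7.3125e+12 J/mol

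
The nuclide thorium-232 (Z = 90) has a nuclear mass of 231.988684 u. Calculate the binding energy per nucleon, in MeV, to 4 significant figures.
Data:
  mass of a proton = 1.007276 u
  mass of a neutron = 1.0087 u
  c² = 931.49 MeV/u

The nucleus contains 90 protons and 232 − 90 = 142 neutrons.
Σm = 90·m_p + 142·m_n = 90.654840 + 143.2354 = 233.890240 u
The mass defect is 233.890240 − 231.988684 = 1.901556 u.
Converting to energy: 1.901556 u × 931.49 MeV/u = 1771.28 MeV
Dividing by A = 232 gives 7.635 MeV per nucleon.

7.635 MeV/nucleon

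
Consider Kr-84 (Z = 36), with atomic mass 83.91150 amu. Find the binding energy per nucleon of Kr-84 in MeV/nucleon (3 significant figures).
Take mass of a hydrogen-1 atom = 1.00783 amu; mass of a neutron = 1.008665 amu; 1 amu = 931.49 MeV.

Z = 36, so N = A − Z = 84 − 36 = 48.
Σm = 36·m(¹H) + 48·m_n = 36.28188 + 48.415920 = 84.697800 amu
Δm = 84.697800 − 83.91150 = 0.786300 amu
Binding energy = Δm·c² = 0.786300 × 931.49 MeV/amu = 732.431 MeV
BE/A = 732.431 MeV / 84 = 8.719 MeV/nucleon

8.72 MeV/nucleon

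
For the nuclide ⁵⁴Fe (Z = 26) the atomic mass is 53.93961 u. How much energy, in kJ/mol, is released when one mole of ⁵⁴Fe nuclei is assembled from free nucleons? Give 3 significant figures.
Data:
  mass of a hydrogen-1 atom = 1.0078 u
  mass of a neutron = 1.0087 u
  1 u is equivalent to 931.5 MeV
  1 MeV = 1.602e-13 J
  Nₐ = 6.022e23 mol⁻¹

4.55e+10 kJ/mol

Σm = 26·m(¹H) + 28·m_n = 26.2028 + 28.2436 = 54.4464 u
Δm = 54.4464 − 53.93961 = 0.50679 u
Binding energy = Δm·c² = 0.50679 × 931.5 MeV/u = 472.075 MeV
Per nucleus in joules: 472.075 MeV × 1.602e-13 J/MeV = 7.5626e-11 J
Per mole: 7.5626e-11 J × 6.022e23 mol⁻¹ = 4.5542e+13 J/mol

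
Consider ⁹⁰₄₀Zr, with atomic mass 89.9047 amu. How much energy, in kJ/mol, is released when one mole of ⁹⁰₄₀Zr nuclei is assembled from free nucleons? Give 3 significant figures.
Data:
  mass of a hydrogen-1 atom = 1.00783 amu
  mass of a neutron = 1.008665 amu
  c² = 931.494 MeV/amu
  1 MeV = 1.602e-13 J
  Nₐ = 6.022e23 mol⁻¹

Total constituent mass: 40 × 1.00783 + 50 × 1.008665 = 90.746450 amu
Mass defect Δm = 90.746450 − 89.9047 = 0.841750 amu
E_B = 0.841750 × 931.494 = 784.085 MeV
Per nucleus in joules: 784.085 MeV × 1.602e-13 J/MeV = 1.2561e-10 J
Per mole: 1.2561e-10 J × 6.022e23 mol⁻¹ = 7.5642e+13 J/mol

7.56e+10 kJ/mol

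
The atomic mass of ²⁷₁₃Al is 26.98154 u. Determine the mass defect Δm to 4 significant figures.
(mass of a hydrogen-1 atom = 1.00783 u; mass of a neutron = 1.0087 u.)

0.2421 u

With 13 protons and 14 neutrons (A = 27):
Σm = 13·m(¹H) + 14·m_n = 13.10179 + 14.1218 = 27.22359 u
Δm = 27.22359 − 26.98154 = 0.24205 u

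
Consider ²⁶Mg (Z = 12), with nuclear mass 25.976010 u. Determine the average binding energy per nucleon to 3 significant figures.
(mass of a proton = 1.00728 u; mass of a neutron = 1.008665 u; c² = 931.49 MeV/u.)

With 12 protons and 14 neutrons (A = 26):
Mass of separated nucleons = 12(1.00728) + 14(1.008665) = 12.08736 + 14.121310 = 26.208670 u
Δm = 26.208670 − 25.976010 = 0.232660 u
Converting to energy: 0.232660 u × 931.49 MeV/u = 216.720 MeV
Per nucleon: 216.720 / 26 = 8.335 MeV

8.34 MeV/nucleon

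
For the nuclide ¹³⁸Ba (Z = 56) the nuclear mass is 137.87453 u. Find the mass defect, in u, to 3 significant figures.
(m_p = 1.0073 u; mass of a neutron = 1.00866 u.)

1.24 u

Total constituent mass: 56 × 1.0073 + 82 × 1.00866 = 139.11892 u
Mass defect Δm = 139.11892 − 137.87453 = 1.24439 u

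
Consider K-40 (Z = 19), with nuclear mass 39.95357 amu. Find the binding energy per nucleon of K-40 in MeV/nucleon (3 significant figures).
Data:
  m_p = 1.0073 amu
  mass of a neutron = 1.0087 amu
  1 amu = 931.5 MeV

Σm = 19·m_p + 21·m_n = 19.1387 + 21.1827 = 40.3214 amu
Δm = 40.3214 − 39.95357 = 0.36783 amu
Binding energy = Δm·c² = 0.36783 × 931.5 MeV/amu = 342.634 MeV
BE/A = 342.634 MeV / 40 = 8.566 MeV/nucleon

8.57 MeV/nucleon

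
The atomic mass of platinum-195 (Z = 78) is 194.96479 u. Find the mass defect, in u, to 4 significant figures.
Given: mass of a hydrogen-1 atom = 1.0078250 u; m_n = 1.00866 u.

1.659 u

Z = 78, so N = A − Z = 195 − 78 = 117.
Mass of separated nucleons = 78(1.0078250) + 117(1.00866) = 78.6103500 + 118.01322 = 196.6235700 u
Δm = 196.6235700 − 194.96479 = 1.6587800 u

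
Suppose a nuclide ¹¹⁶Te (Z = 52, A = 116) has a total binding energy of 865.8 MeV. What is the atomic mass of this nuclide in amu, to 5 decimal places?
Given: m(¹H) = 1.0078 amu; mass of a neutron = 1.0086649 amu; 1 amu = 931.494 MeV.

Mass defect = 865.8 MeV / (931.494 MeV/amu) = 0.9294746 amu
Constituent mass = 52(1.0078) + 64(1.0086649) = 116.9601536 amu
Atomic mass = 116.9601536 − 0.9294746 = 116.0306790 amu ≈ 116.03068 amu (to 5 decimal places)

116.03068 amu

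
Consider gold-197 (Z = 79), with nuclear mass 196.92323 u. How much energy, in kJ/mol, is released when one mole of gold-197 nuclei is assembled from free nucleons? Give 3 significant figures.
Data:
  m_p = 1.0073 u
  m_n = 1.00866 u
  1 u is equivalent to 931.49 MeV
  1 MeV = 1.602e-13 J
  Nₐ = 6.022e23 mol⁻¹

The nucleus contains 79 protons and 197 − 79 = 118 neutrons.
Σm = 79·m_p + 118·m_n = 79.5767 + 119.02188 = 198.59858 u
The mass defect is 198.59858 − 196.92323 = 1.67535 u.
Converting to energy: 1.67535 u × 931.49 MeV/u = 1560.57 MeV
Per nucleus in joules: 1560.57 MeV × 1.602e-13 J/MeV = 2.5000e-10 J
Per mole: 2.5000e-10 J × 6.022e23 mol⁻¹ = 1.5055e+14 J/mol

1.51e+11 kJ/mol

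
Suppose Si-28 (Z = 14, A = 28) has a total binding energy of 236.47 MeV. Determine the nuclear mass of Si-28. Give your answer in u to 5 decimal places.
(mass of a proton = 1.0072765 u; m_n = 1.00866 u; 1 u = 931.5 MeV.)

27.96925 u

Mass defect = 236.47 MeV / (931.5 MeV/u) = 0.2538594 u
Constituent mass = 14(1.0072765) + 14(1.00866) = 28.2231110 u
Nuclear mass = 28.2231110 − 0.2538594 = 27.9692516 u ≈ 27.96925 u (to 5 decimal places)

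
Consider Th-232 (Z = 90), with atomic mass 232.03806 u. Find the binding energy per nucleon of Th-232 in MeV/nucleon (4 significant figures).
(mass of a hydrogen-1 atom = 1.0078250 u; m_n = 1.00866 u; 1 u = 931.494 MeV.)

Mass of separated nucleons = 90(1.0078250) + 142(1.00866) = 90.7042500 + 143.22972 = 233.9339700 u
Mass defect Δm = 233.9339700 − 232.03806 = 1.8959100 u
Converting to energy: 1.8959100 u × 931.494 MeV/u = 1766.03 MeV
BE/A = 1766.03 MeV / 232 = 7.612 MeV/nucleon

7.612 MeV/nucleon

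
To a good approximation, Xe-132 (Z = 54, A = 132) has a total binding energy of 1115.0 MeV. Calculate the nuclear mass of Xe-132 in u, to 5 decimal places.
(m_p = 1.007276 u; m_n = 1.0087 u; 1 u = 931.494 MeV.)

Mass defect = 1115.0 MeV / (931.494 MeV/u) = 1.1970018 u
Constituent mass = 54(1.007276) + 78(1.0087) = 133.071504 u
Nuclear mass = 133.071504 − 1.1970018 = 131.8745022 u ≈ 131.87450 u (to 5 decimal places)

131.87450 u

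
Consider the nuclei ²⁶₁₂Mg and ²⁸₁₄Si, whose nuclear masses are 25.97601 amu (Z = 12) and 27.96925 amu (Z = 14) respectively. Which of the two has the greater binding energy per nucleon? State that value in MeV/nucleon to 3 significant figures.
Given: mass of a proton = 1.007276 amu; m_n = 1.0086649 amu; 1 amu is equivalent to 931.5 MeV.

²⁸₁₄Si; 8.45 MeV/nucleon

²⁶₁₂Mg: Σm = 12(1.007276) + 14(1.0086649) = 26.2086206 amu; Δm = 0.2326106 amu; E_B = 216.68 MeV; E_B/A = 8.334 MeV
²⁸₁₄Si: Σm = 14(1.007276) + 14(1.0086649) = 28.2231726 amu; Δm = 0.2539226 amu; E_B = 236.529 MeV; E_B/A = 8.447 MeV
²⁸₁₄Si has the higher binding energy per nucleon, so it is the more tightly bound nucleus.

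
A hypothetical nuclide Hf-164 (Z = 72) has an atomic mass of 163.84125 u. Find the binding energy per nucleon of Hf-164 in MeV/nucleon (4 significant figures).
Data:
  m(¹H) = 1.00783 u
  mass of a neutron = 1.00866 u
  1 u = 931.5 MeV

Mass of separated nucleons = 72(1.00783) + 92(1.00866) = 72.56376 + 92.79672 = 165.36048 u
Δm = 165.36048 − 163.84125 = 1.51923 u
Converting to energy: 1.51923 u × 931.5 MeV/u = 1415.16 MeV
Dividing by A = 164 gives 8.629 MeV per nucleon.

8.629 MeV/nucleon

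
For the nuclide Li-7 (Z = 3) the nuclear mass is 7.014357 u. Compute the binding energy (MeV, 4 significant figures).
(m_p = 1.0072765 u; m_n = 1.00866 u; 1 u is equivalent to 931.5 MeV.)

39.23 MeV

The nucleus contains 3 protons and 7 − 3 = 4 neutrons.
Σm = 3·m_p + 4·m_n = 3.0218295 + 4.03464 = 7.0564695 u
Mass defect Δm = 7.0564695 − 7.014357 = 0.0421125 u
Converting to energy: 0.0421125 u × 931.5 MeV/u = 39.2278 MeV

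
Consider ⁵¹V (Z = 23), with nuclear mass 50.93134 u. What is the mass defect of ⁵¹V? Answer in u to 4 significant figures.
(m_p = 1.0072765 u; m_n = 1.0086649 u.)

0.4786 u

Z = 23, so N = A − Z = 51 − 23 = 28.
Mass of separated nucleons = 23(1.0072765) + 28(1.0086649) = 23.1673595 + 28.2426172 = 51.4099767 u
The mass defect is 51.4099767 − 50.93134 = 0.4786367 u.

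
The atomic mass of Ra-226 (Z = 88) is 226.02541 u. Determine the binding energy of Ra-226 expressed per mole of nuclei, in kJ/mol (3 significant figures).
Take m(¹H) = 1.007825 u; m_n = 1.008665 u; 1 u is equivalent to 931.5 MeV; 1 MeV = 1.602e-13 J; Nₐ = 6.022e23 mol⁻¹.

With 88 protons and 138 neutrons (A = 226):
Mass of separated nucleons = 88(1.007825) + 138(1.008665) = 88.688600 + 139.195770 = 227.884370 u
Δm = 227.884370 − 226.02541 = 1.858960 u
E_B = 1.858960 × 931.5 = 1731.62 MeV
Per nucleus in joules: 1731.62 MeV × 1.602e-13 J/MeV = 2.7741e-10 J
Per mole: 2.7741e-10 J × 6.022e23 mol⁻¹ = 1.6706e+14 J/mol

1.67e+11 kJ/mol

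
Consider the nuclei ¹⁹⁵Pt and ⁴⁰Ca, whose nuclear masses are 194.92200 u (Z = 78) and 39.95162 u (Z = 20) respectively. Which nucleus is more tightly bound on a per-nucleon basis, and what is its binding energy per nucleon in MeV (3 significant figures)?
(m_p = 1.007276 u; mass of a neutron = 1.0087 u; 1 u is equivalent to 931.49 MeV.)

¹⁹⁵Pt: Σm = 78(1.007276) + 117(1.0087) = 196.585428 u; Δm = 1.663428 u; E_B = 1549.5 MeV; E_B/A = 7.946 MeV
⁴⁰Ca: Σm = 20(1.007276) + 20(1.0087) = 40.319520 u; Δm = 0.367900 u; E_B = 342.695 MeV; E_B/A = 8.567 MeV
⁴⁰Ca has the higher binding energy per nucleon, so it is the more tightly bound nucleus.

⁴⁰Ca; 8.57 MeV/nucleon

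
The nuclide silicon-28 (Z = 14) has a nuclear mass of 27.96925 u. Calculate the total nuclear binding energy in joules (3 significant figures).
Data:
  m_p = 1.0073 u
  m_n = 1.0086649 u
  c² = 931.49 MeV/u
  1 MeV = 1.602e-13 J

3.79e-11 J

Z = 14, so N = A − Z = 28 − 14 = 14.
Mass of separated nucleons = 14(1.0073) + 14(1.0086649) = 14.1022 + 14.1213086 = 28.2235086 u
Δm = 28.2235086 − 27.96925 = 0.2542586 u
Binding energy = Δm·c² = 0.2542586 × 931.49 MeV/u = 236.839 MeV
In joules: 236.839 MeV × 1.602e-13 J/MeV = 3.7942e-11 J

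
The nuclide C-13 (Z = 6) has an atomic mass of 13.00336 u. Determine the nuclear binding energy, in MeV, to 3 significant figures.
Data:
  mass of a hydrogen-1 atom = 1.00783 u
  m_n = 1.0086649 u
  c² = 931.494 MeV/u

97.1 MeV

The nucleus contains 6 protons and 13 − 6 = 7 neutrons.
Mass of separated nucleons = 6(1.00783) + 7(1.0086649) = 6.04698 + 7.0606543 = 13.1076343 u
The mass defect is 13.1076343 − 13.00336 = 0.1042743 u.
Binding energy = Δm·c² = 0.1042743 × 931.494 MeV/u = 97.1309 MeV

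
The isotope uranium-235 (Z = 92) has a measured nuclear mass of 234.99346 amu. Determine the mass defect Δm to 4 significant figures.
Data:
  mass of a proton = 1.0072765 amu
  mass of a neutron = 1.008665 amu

1.915 amu

Mass of separated nucleons = 92(1.0072765) + 143(1.008665) = 92.6694380 + 144.239095 = 236.9085330 amu
The mass defect is 236.9085330 − 234.99346 = 1.9150730 amu.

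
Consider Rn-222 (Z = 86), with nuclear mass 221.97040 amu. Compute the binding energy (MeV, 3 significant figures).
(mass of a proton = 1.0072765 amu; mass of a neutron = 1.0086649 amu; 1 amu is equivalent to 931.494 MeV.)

1710 MeV

Σm = 86·m_p + 136·m_n = 86.6257790 + 137.1784264 = 223.8042054 amu
Mass defect Δm = 223.8042054 − 221.97040 = 1.8338054 amu
Binding energy = Δm·c² = 1.8338054 × 931.494 MeV/amu = 1708.18 MeV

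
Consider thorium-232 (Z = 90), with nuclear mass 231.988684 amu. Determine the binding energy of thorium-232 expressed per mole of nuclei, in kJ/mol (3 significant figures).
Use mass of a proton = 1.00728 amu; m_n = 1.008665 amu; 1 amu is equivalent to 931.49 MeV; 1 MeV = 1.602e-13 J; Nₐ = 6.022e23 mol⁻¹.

With 90 protons and 142 neutrons (A = 232):
Σm = 90·m_p + 142·m_n = 90.65520 + 143.230430 = 233.885630 amu
Δm = 233.885630 − 231.988684 = 1.896946 amu
Binding energy = Δm·c² = 1.896946 × 931.49 MeV/amu = 1766.99 MeV
Per nucleus in joules: 1766.99 MeV × 1.602e-13 J/MeV = 2.8307e-10 J
Per mole: 2.8307e-10 J × 6.022e23 mol⁻¹ = 1.7046e+14 J/mol

1.70e+11 kJ/mol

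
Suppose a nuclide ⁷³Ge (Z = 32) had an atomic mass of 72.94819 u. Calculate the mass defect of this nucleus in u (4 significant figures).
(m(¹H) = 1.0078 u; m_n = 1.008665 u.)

Z = 32, so N = A − Z = 73 − 32 = 41.
Total constituent mass: 32 × 1.0078 + 41 × 1.008665 = 73.604865 u
Mass defect Δm = 73.604865 − 72.94819 = 0.656675 u

0.6567 u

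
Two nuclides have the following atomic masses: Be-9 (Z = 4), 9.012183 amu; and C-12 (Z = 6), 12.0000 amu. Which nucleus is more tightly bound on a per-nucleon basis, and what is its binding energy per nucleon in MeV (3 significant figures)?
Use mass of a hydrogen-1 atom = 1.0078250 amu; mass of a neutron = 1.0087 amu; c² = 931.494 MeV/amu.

Be-9: Σm = 4(1.0078250) + 5(1.0087) = 9.0748000 amu; Δm = 0.0626170 amu; E_B = 58.327 MeV; E_B/A = 6.481 MeV
C-12: Σm = 6(1.0078250) + 6(1.0087) = 12.0991500 amu; Δm = 0.0991500 amu; E_B = 92.3576 MeV; E_B/A = 7.696 MeV
C-12 has the higher binding energy per nucleon, so it is the more tightly bound nucleus.

C-12; 7.70 MeV/nucleon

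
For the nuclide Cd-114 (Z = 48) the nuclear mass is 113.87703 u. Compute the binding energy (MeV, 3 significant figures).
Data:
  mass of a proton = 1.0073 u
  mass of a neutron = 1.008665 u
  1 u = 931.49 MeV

Z = 48, so N = A − Z = 114 − 48 = 66.
Total constituent mass: 48 × 1.0073 + 66 × 1.008665 = 114.922290 u
Mass defect Δm = 114.922290 − 113.87703 = 1.045260 u
Binding energy = Δm·c² = 1.045260 × 931.49 MeV/u = 973.649 MeV

974 MeV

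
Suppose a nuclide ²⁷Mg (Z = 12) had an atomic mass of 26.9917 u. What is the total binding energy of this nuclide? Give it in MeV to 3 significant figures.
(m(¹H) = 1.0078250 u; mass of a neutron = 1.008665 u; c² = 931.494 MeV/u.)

216 MeV

Σm = 12·m(¹H) + 15·m_n = 12.0939000 + 15.129975 = 27.2238750 u
Mass defect Δm = 27.2238750 − 26.9917 = 0.2321750 u
Converting to energy: 0.2321750 u × 931.494 MeV/u = 216.270 MeV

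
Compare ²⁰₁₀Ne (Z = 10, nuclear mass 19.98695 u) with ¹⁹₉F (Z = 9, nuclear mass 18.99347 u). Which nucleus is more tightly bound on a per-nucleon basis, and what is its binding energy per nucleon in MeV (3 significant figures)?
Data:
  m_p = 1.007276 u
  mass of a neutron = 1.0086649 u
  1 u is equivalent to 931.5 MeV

²⁰₁₀Ne: Σm = 10(1.007276) + 10(1.0086649) = 20.1594090 u; Δm = 0.1724590 u; E_B = 160.646 MeV; E_B/A = 8.032 MeV
¹⁹₉F: Σm = 9(1.007276) + 10(1.0086649) = 19.1521330 u; Δm = 0.1586630 u; E_B = 147.795 MeV; E_B/A = 7.779 MeV
²⁰₁₀Ne has the higher binding energy per nucleon, so it is the more tightly bound nucleus.

²⁰₁₀Ne; 8.03 MeV/nucleon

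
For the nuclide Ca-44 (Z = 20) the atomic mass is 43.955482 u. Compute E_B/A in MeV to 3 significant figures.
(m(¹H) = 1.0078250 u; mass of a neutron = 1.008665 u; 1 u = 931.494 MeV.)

8.66 MeV/nucleon

With 20 protons and 24 neutrons (A = 44):
Total constituent mass: 20 × 1.0078250 + 24 × 1.008665 = 44.3644600 u
The mass defect is 44.3644600 − 43.955482 = 0.4089780 u.
E_B = 0.4089780 × 931.494 = 380.961 MeV
Per nucleon: 380.961 / 44 = 8.658 MeV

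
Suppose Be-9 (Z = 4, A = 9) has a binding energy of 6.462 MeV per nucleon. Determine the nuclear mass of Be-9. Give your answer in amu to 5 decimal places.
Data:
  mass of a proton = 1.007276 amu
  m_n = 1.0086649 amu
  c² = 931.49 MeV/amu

Total binding energy = 9 × 6.462 = 58.158 MeV
Mass defect = 58.158 MeV / (931.49 MeV/amu) = 0.0624355 amu
Constituent mass = 4(1.007276) + 5(1.0086649) = 9.0724285 amu
Nuclear mass = 9.0724285 − 0.0624355 = 9.0099930 amu ≈ 9.00999 amu (to 5 decimal places)

9.00999 amu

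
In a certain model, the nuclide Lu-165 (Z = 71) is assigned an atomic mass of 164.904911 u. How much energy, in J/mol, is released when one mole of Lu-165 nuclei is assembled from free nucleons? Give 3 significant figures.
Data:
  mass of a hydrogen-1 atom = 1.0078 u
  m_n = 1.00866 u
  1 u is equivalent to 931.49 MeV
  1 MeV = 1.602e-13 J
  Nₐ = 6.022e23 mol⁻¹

Z = 71, so N = A − Z = 165 − 71 = 94.
Σm = 71·m(¹H) + 94·m_n = 71.5538 + 94.81404 = 166.36784 u
Δm = 166.36784 − 164.904911 = 1.462929 u
E_B = 1.462929 × 931.49 = 1362.70 MeV
Per nucleus in joules: 1362.70 MeV × 1.602e-13 J/MeV = 2.1830e-10 J
Per mole: 2.1830e-10 J × 6.022e23 mol⁻¹ = 1.3146e+14 J/mol

1.31e+14 J/mol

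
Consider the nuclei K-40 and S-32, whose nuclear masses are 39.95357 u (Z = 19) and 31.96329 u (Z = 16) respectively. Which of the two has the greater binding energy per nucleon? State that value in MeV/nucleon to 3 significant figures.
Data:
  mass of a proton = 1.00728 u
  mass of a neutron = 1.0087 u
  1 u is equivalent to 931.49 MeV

K-40; 8.56 MeV/nucleon

K-40: Σm = 19(1.00728) + 21(1.0087) = 40.32102 u; Δm = 0.36745 u; E_B = 342.28 MeV; E_B/A = 8.557 MeV
S-32: Σm = 16(1.00728) + 16(1.0087) = 32.25568 u; Δm = 0.29239 u; E_B = 272.36 MeV; E_B/A = 8.511 MeV
K-40 has the higher binding energy per nucleon, so it is the more tightly bound nucleus.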